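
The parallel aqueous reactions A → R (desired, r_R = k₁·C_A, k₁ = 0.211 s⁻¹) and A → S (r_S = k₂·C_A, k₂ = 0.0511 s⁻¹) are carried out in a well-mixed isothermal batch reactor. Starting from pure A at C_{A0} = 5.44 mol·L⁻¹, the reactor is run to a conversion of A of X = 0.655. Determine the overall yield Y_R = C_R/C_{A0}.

C_A = C_{A0}(1−X) = 1.877 mol·L⁻¹.
Both paths are first order in A, so the instantaneous fraction to R is constant: dC_R/d(−C_A) = k₁/(k₁+k₂) = 0.8050.
C_R = 0.8050·(C_{A0}−C_A) = 0.8050×3.563 = 2.87 mol·L⁻¹.
Y_R = C_R/C_{A0} = 2.869/5.44 = 0.527.

0.527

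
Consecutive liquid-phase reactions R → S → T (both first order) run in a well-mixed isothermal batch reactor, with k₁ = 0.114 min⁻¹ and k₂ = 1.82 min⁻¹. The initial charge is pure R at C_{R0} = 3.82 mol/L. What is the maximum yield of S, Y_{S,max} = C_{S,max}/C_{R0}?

For a first-order series the maximum intermediate yield is C_{S,max}/C_{R0} = (k₁/k₂)^[k₂/(k₂−k₁)].
= (0.114/1.82)^(1.82/(1.82−0.114)) = (0.06264)^(1.067) = 0.05205.

0.0521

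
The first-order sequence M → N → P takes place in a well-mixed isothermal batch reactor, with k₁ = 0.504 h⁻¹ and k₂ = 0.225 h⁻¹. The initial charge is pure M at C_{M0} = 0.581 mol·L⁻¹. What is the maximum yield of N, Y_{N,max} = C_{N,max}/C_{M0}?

Evaluating C_N at t_opt = ln(k₂/k₁)/(k₂−k₁) gives C_{N,max}/C_{M0} = (k₁/k₂)^[k₂/(k₂−k₁)].
= (0.504/0.225)^(0.225/(0.225−0.504)) = (2.240)^(-0.8065) = 0.5218.

0.522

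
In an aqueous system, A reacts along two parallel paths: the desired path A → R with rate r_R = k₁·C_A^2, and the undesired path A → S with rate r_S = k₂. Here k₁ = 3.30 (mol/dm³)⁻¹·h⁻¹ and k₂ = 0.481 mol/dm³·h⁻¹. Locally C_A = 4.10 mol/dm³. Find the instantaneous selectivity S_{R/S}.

115

S_{R/S} = r_R/r_S = (k₁·C_A^2)/(k₂) = (k₁/k₂)·C_A^2.
= (3.30×4.100^2) / (0.481) = 55.47/0.4810 = 115.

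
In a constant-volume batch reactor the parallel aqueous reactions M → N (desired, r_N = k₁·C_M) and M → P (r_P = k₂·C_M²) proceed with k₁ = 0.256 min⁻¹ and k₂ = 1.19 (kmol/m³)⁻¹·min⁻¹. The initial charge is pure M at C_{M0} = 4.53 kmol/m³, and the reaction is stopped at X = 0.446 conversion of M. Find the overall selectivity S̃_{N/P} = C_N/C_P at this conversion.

C_M = C_{M0}(1−X) = 2.510 kmol/m³.
Along a PFR/batch, dC_N/dC_M = −r_N/(r_N+r_P) = −k₁/(k₁+k₂·C_M).
Integrating from C_{M0} to C_M: C_N = (0.256/1.19)·ln[(0.256+1.19·4.53)/(0.256+1.19·2.51)] = 0.2151·ln(5.647/3.242) = 0.1193 kmol/m³.
C_P = (C_{M0}−C_M)−C_N = 1.901 kmol/m³; S̃_{N/P} = 0.1193/1.901 = 0.0628.

0.0628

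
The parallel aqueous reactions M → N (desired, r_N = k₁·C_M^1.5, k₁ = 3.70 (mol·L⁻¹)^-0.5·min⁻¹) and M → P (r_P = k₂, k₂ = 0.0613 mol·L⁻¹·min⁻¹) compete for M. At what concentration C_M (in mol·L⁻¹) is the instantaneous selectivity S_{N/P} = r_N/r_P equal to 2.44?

S_{N/P} = (k₁/k₂)·C_M^1.5 ⇒ C_M = (S·k₂/k₁)^(1/1.5).
= (2.44×0.0613/3.70)^(0.6667) = (0.04042)^(0.6667) = 0.118 mol·L⁻¹.

0.118 mol·L⁻¹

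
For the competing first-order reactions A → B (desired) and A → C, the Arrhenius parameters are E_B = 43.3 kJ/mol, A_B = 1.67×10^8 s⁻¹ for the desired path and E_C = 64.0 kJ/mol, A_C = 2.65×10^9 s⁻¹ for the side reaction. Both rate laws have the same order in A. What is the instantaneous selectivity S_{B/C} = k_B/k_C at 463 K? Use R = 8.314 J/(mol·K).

13.6

k_B/k_C = (A_B/A_C)·exp[−(E_B−E_C)/(RT)] = (A_B/A_C)·exp[(E_C−E_B)/(RT)].
(E_C−E_B)/(RT) = (64.0−43.3)×10³/(8.314×463) = 20700/3849 = 5.377.
k_B/k_C = (1.67×10^8/2.65×10^9)·exp(5.377) = 0.06302 × 216.5 = 13.6.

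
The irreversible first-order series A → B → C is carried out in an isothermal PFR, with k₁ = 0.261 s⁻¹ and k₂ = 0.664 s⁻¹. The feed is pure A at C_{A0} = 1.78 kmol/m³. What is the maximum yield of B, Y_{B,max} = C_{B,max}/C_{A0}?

Evaluating C_B at τ_opt = ln(k₂/k₁)/(k₂−k₁) gives C_{B,max}/C_{A0} = (k₁/k₂)^[k₂/(k₂−k₁)].
= (0.261/0.664)^(0.664/(0.664−0.261)) = (0.3931)^(1.648) = 0.2147.

0.215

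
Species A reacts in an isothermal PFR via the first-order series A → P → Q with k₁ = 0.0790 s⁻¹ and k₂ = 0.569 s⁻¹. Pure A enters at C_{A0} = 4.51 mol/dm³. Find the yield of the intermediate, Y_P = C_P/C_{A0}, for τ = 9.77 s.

0.0739

For first-order series with pure A initially, C_P(τ) = k₁C_{A0}/(k₂−k₁)·(e^(−k₁τ) − e^(−k₂τ)).
e^(−k₁τ) = e^(−0.0790×9.77) = e^(−0.7718) = 0.4622; e^(−k₂τ) = e^(−5.559) = 0.003852.
C_P = 0.0790×4.51/(0.569−0.0790) × (0.4622−0.003852) = 0.7271×0.4583 = 0.3333 mol/dm³.
Y_P = C_P/C_{A0} = 0.3333/4.51 = 0.0739.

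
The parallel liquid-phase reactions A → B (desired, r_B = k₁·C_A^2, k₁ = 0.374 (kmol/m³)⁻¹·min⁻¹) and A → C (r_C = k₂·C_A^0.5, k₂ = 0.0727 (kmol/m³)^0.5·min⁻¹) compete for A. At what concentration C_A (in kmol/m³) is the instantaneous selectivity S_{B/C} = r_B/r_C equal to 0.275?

S_{B/C} = (k₁/k₂)·C_A^1.5 ⇒ C_A = (S·k₂/k₁)^(1/1.5).
= (0.275×0.0727/0.374)^(0.6667) = (0.05346)^(0.6667) = 0.142 kmol/m³.

0.142 kmol/m³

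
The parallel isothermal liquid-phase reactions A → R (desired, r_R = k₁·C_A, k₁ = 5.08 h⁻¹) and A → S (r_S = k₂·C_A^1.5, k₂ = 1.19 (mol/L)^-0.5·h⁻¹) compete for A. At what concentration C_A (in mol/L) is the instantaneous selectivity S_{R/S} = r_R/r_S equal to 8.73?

0.239 mol/L

S_{R/S} = (k₁/k₂)·C_A^-0.5 ⇒ C_A = (S·k₂/k₁)^(-2).
= (8.73×1.19/5.08)^(-2) = (2.045)^(-2) = 0.239 mol/L.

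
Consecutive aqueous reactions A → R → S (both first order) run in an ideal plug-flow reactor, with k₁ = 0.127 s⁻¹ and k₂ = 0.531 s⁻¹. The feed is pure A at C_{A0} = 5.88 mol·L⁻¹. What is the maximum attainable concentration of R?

Evaluating C_R at τ_opt = ln(k₂/k₁)/(k₂−k₁) gives C_{R,max}/C_{A0} = (k₁/k₂)^[k₂/(k₂−k₁)].
= (0.127/0.531)^(0.531/(0.531−0.127)) = (0.2392)^(1.314) = 0.1525.
C_{R,max} = 0.1525×5.88 = 0.897 mol·L⁻¹.

0.897 mol·L⁻¹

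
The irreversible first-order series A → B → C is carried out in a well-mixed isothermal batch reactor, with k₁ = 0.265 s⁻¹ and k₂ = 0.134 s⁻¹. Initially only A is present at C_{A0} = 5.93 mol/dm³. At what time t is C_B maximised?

5.21 s

For first-order series the maximum of C_B occurs at t_opt = ln(k₂/k₁)/(k₂−k₁).
= ln(0.134/0.265)/(0.134−0.265) = ln(0.5057)/-0.1310 = -0.6819/-0.1310 = 5.21 s.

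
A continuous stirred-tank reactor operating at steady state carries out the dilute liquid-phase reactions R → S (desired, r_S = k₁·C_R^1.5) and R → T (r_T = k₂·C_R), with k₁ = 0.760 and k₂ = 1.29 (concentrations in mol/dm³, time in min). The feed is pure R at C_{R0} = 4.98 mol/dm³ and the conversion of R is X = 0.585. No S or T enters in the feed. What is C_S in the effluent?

1.34 mol/dm³

Exit C_R = C_{R0}(1−X) = 4.98×0.415 = 2.067 mol/dm³.
Rates in a CSTR are evaluated at the outlet concentration: r_S = 0.760×2.067^1.5 = 2.258, r_T = 1.29×2.067 = 2.666.
Fraction of consumed R going to S: r_S/(r_S+r_T) = 0.4586.
C_S = 0.4586·C_{R0}·X = 0.4586×4.98×0.585 = 1.34 mol/dm³.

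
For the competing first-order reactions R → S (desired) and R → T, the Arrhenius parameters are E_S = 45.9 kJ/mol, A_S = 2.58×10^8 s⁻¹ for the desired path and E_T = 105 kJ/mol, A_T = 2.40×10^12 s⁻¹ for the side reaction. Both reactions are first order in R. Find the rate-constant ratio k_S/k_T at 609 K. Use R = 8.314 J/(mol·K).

Since both paths have the same order in R, the concentration cancels and S_{S/T} = k_S/k_T = (A_S/A_T)·exp[(E_T−E_S)/(RT)].
(E_T−E_S)/(RT) = (105−45.9)×10³/(8.314×609) = 59100/5063 = 11.67.
k_S/k_T = (2.58×10^8/2.40×10^12)·exp(11.67) = 1.075×10^-4 × 1.173×10^5 = 12.6.
Since E_S < E_T, lowering the temperature improves selectivity toward S.

12.6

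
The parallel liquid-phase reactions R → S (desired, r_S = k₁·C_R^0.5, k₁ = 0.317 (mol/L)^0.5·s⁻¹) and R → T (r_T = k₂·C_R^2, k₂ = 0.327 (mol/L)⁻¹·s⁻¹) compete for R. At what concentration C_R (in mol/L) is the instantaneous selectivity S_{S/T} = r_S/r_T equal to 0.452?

1.66 mol/L

S_{S/T} = (k₁/k₂)·C_R^-1.5 ⇒ C_R = (S·k₂/k₁)^(1/(-1.5)).
= (0.452×0.327/0.317)^(-0.6667) = (0.4663)^(-0.6667) = 1.66 mol/L.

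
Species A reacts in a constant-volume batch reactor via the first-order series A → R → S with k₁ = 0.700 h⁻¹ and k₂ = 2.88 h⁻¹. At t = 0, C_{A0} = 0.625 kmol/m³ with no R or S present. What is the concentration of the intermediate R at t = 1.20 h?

0.0803 kmol/m³

Solving the coupled first-order balances gives C_R(t) = [k₁/(k₂−k₁)]·C_{A0}·(e^(−k₁t) − e^(−k₂t)).
e^(−k₁t) = e^(−0.700×1.20) = e^(−0.8400) = 0.4317; e^(−k₂t) = e^(−3.456) = 0.03156.
C_R = 0.700×0.625/(2.88−0.700) × (0.4317−0.03156) = 0.2007×0.4002 = 0.08031 kmol/m³.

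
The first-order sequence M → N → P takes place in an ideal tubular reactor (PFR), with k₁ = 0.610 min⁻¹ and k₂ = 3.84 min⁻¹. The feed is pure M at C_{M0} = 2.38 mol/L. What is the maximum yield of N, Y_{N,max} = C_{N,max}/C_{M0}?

For a first-order series the maximum intermediate yield is C_{N,max}/C_{M0} = (k₁/k₂)^[k₂/(k₂−k₁)].
= (0.610/3.84)^(3.84/(3.84−0.610)) = (0.1589)^(1.189) = 0.1122.

0.112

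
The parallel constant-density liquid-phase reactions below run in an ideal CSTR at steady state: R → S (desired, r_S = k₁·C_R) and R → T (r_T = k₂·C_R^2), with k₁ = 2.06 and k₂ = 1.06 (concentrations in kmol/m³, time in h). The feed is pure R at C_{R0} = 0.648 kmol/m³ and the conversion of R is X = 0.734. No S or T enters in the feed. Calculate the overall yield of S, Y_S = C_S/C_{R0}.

0.674

Exit C_R = C_{R0}(1−X) = 0.648×0.266 = 0.1724 kmol/m³.
A CSTR operates uniformly at the exit composition, giving r_S = 0.3551 and r_T = 0.03149 (each k·C_R^n at C_R = 0.1724).
Fraction of consumed R going to S: r_S/(r_S+r_T) = 0.9185.
C_S = 0.9185·C_{R0}·X = 0.9185×0.648×0.734 = 0.437 kmol/m³; Y_S = C_S/C_{R0} = 0.674.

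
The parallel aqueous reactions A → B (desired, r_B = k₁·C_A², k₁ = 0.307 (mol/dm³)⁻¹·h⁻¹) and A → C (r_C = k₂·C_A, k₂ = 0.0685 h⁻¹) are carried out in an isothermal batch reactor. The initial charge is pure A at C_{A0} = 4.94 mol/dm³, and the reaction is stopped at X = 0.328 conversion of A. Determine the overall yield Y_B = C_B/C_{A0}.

C_A = C_{A0}(1−X) = 3.320 mol/dm³.
Along a PFR/batch, dC_C/dC_A = −r_C/(r_B+r_C) = −k₂/(k₂+k₁·C_A).
Integrating from C_{A0} to C_A: C_C = (0.0685/0.307)·ln[(0.0685+0.307·4.94)/(0.0685+0.307·3.32)] = 0.2231·ln(1.585/1.088) = 0.08403 mol/dm³.
Then C_B = (C_{A0}−C_A) − C_C = 1.620 − 0.08403 = 1.536 mol/dm³.
Y_B = C_B/C_{A0} = 1.536/4.94 = 0.311.

0.311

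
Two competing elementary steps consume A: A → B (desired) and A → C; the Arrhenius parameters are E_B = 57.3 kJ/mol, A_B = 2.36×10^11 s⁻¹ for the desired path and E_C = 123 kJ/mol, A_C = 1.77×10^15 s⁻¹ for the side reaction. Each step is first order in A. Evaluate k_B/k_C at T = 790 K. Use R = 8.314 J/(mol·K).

2.95

k_B/k_C = (A_B/A_C)·exp[−(E_B−E_C)/(RT)] = (A_B/A_C)·exp[(E_C−E_B)/(RT)].
(E_C−E_B)/(RT) = (123−57.3)×10³/(8.314×790) = 65700/6568 = 10.00.
k_B/k_C = (2.36×10^11/1.77×10^15)·exp(10.00) = 1.333×10^-4 × 22092 = 2.95.
Since E_B < E_C, lowering the temperature improves selectivity toward B.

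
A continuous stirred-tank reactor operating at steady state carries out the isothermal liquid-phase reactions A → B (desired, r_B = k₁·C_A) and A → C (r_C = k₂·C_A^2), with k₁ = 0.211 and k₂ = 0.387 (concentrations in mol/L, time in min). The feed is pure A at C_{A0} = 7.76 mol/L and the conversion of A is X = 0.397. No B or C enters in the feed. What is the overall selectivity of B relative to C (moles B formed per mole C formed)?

Exit C_A = C_{A0}(1−X) = 7.76×0.603 = 4.679 mol/L.
A CSTR operates uniformly at the exit composition, giving r_B = 0.9873 and r_C = 8.474 (each k·C_A^n at C_A = 4.679).
Overall selectivity = C_B/C_C = r_Bτ/(r_Cτ) = r_B/r_C = 0.117.

0.117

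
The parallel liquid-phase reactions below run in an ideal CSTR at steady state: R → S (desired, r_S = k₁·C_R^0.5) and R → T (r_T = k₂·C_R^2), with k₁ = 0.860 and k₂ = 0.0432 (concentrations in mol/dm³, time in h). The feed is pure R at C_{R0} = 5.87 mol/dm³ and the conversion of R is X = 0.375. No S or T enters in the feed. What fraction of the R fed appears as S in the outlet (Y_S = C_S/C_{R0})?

Exit C_R = C_{R0}(1−X) = 5.87×0.625 = 3.669 mol/dm³.
A CSTR operates uniformly at the exit composition, giving r_S = 1.647 and r_T = 0.5815 (each k·C_R^n at C_R = 3.669).
Fraction of consumed R going to S: r_S/(r_S+r_T) = 0.7391.
C_S = 0.7391·C_{R0}·X = 0.7391×5.87×0.375 = 1.63 mol/dm³; Y_S = C_S/C_{R0} = 0.277.

0.277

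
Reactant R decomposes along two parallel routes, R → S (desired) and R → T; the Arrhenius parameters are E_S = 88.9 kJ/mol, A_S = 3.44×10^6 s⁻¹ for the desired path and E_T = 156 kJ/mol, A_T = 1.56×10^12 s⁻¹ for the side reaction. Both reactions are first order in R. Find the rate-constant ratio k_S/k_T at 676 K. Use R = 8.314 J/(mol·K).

0.338

k_S/k_T = (A_S/A_T)·exp[−(E_S−E_T)/(RT)] = (A_S/A_T)·exp[(E_T−E_S)/(RT)].
(E_T−E_S)/(RT) = (156−88.9)×10³/(8.314×676) = 67100/5620 = 11.94.
k_S/k_T = (3.44×10^6/1.56×10^12)·exp(11.94) = 2.205×10^-6 × 1.531×10^5 = 0.338.
Since E_S < E_T, lowering the temperature improves selectivity toward S.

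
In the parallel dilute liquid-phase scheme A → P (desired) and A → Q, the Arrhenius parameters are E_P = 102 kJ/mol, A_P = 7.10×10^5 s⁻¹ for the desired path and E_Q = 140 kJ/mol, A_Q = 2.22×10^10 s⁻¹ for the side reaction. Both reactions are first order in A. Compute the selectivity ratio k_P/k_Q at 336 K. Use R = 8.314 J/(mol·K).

With equal orders, S_{P/Q} = k_P/k_Q = (A_P/A_Q)·exp[(E_Q−E_P)/(RT)].
(E_Q−E_P)/(RT) = (140−102)×10³/(8.314×336) = 38000/2794 = 13.60.
k_P/k_Q = (7.10×10^5/2.22×10^10)·exp(13.60) = 3.198×10^-5 × 8.085×10^5 = 25.9.
Since E_P < E_Q, lowering the temperature improves selectivity toward P.

25.9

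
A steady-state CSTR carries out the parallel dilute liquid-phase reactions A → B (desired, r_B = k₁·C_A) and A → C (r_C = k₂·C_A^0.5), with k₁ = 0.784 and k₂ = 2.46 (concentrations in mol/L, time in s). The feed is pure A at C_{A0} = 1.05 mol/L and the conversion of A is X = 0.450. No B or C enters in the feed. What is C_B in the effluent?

Exit C_A = C_{A0}(1−X) = 1.05×0.550 = 0.5775 mol/L.
A CSTR operates uniformly at the exit composition, giving r_B = 0.4528 and r_C = 1.869 (each k·C_A^n at C_A = 0.5775).
Fraction of consumed A going to B: r_B/(r_B+r_C) = 0.1950.
C_B = 0.1950·C_{A0}·X = 0.1950×1.05×0.450 = 0.0921 mol/L.

0.0921 mol/L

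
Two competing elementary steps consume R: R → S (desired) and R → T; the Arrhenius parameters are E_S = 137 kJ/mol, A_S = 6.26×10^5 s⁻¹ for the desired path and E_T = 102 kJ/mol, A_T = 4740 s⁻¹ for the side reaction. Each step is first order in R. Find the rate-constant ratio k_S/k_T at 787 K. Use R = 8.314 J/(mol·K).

With equal orders, S_{S/T} = k_S/k_T = (A_S/A_T)·exp[(E_T−E_S)/(RT)].
(E_T−E_S)/(RT) = (102−137)×10³/(8.314×787) = -35000/6543 = -5.349.
k_S/k_T = (6.26×10^5/4740)·exp(-5.349) = 132.1 × 0.004752 = 0.628.
Since E_S > E_T, raising the temperature improves selectivity toward S.

0.628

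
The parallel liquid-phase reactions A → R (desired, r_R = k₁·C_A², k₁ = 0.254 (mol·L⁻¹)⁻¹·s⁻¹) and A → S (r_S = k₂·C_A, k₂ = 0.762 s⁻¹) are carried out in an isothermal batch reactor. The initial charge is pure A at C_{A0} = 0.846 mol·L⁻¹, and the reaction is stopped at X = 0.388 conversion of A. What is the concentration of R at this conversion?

0.0606 mol·L⁻¹

C_A = C_{A0}(1−X) = 0.5178 mol·L⁻¹.
Along a PFR/batch, dC_S/dC_A = −r_S/(r_R+r_S) = −k₂/(k₂+k₁·C_A).
Integrating from C_{A0} to C_A: C_S = (0.762/0.254)·ln[(0.762+0.254·0.846)/(0.762+0.254·0.518)] = 3.000·ln(0.9769/0.8935) = 0.2676 mol·L⁻¹.
Then C_R = (C_{A0}−C_A) − C_S = 0.3282 − 0.2676 = 0.06061 mol·L⁻¹.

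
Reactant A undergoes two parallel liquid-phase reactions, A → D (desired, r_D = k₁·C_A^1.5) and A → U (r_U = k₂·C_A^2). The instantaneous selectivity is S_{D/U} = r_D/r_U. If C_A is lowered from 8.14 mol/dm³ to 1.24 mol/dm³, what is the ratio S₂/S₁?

S_{D/U} = (k₁/k₂)·C_A^-0.5, so S₂/S₁ = (C_{A,2}/C_{A,1})^-0.5.
= (1.24/8.14)^(-0.5) = (0.1523)^(-0.5) = 2.56.
Selectivity toward D rises as C_A falls — low-concentration operation is favoured.

2.56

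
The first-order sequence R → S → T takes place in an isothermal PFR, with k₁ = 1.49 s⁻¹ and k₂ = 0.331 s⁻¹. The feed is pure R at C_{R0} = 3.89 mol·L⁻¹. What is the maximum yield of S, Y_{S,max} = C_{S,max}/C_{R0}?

Evaluating C_S at τ_opt = ln(k₂/k₁)/(k₂−k₁) gives C_{S,max}/C_{R0} = (k₁/k₂)^[k₂/(k₂−k₁)].
= (1.49/0.331)^(0.331/(0.331−1.49)) = (4.502)^(-0.2856) = 0.6507.

0.651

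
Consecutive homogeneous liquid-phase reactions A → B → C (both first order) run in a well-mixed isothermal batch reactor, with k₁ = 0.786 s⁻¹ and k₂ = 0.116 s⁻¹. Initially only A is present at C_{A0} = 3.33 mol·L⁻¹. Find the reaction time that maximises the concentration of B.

2.86 s

Setting dC_B/dt = 0 gives t_opt = ln(k₂/k₁)/(k₂−k₁).
= ln(0.116/0.786)/(0.116−0.786) = ln(0.1476)/-0.6700 = -1.913/-0.6700 = 2.86 s.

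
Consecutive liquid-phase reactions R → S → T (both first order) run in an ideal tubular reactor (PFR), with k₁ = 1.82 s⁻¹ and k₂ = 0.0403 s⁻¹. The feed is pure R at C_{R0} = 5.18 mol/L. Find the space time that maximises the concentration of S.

2.14 s

For first-order series the maximum of C_S occurs at τ_opt = ln(k₂/k₁)/(k₂−k₁).
= ln(0.0403/1.82)/(0.0403−1.82) = ln(0.02214)/-1.780 = -3.810/-1.780 = 2.14 s.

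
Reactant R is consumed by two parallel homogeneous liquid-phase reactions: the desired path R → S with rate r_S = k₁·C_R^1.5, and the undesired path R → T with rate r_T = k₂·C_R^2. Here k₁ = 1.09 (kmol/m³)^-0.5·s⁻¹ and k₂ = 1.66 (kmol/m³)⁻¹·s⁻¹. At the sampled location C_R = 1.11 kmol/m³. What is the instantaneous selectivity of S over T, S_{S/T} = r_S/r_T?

0.623

S_{S/T} = r_S/r_T = (k₁·C_R^1.5)/(k₂·C_R^2) = (k₁/k₂)·C_R^-0.5.
= (1.09×1.110^1.5) / (1.66×1.110^2) = 1.275/2.045 = 0.623.
The undesired path is higher order in R, so low C_R (CSTR or dilute feed) favours S.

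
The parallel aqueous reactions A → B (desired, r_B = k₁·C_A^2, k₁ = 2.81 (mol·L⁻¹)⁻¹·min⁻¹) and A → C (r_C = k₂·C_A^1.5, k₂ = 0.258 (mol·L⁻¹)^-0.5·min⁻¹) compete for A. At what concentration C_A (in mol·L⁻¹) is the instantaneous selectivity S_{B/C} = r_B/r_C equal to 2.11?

0.0375 mol·L⁻¹

S_{B/C} = (k₁/k₂)·C_A^0.5 ⇒ C_A = (S·k₂/k₁)^(2).
= (2.11×0.258/2.81)^(2) = (0.1937)^(2) = 0.0375 mol·L⁻¹.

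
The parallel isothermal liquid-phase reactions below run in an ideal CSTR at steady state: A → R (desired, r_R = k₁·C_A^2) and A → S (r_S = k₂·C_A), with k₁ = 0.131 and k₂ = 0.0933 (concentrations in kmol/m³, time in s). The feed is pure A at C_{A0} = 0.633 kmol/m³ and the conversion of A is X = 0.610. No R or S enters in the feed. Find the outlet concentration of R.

Exit C_A = C_{A0}(1−X) = 0.633×0.390 = 0.2469 kmol/m³.
A CSTR operates uniformly at the exit composition, giving r_R = 0.007984 and r_S = 0.02303 (each k·C_A^n at C_A = 0.2469).
Fraction of consumed A going to R: r_R/(r_R+r_S) = 0.2574.
C_R = 0.2574·C_{A0}·X = 0.2574×0.633×0.610 = 0.0994 kmol/m³.

0.0994 kmol/m³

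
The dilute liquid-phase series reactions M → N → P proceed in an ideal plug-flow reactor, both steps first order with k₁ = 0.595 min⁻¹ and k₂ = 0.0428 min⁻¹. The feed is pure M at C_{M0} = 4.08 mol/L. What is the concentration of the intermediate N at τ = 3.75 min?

3.27 mol/L

For first-order series with pure M initially, C_N(τ) = k₁C_{M0}/(k₂−k₁)·(e^(−k₁τ) − e^(−k₂τ)).
e^(−k₁τ) = e^(−0.595×3.75) = e^(−2.231) = 0.1074; e^(−k₂τ) = e^(−0.1605) = 0.8517.
C_N = 0.595×4.08/(0.0428−0.595) × (0.1074−0.8517) = (-4.396)×(-0.7443) = 3.272 mol/L.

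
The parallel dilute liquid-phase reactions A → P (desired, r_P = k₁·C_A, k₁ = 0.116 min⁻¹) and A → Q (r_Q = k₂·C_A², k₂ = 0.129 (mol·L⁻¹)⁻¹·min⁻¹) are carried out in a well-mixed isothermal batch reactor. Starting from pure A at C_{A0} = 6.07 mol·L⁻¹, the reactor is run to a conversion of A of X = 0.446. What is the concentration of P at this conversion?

C_A = C_{A0}(1−X) = 3.363 mol·L⁻¹.
Along a PFR/batch, dC_P/dC_A = −r_P/(r_P+r_Q) = −k₁/(k₁+k₂·C_A).
Integrating from C_{A0} to C_A: C_P = (0.116/0.129)·ln[(0.116+0.129·6.07)/(0.116+0.129·3.36)] = 0.8992·ln(0.8990/0.5498) = 0.4422 mol·L⁻¹.

0.442 mol·L⁻¹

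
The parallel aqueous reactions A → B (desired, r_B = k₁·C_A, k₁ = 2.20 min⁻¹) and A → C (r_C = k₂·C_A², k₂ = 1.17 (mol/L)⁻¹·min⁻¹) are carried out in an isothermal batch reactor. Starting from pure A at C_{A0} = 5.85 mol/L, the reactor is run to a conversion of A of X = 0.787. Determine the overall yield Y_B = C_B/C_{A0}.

0.291

C_A = C_{A0}(1−X) = 1.246 mol/L.
Along a PFR/batch, dC_B/dC_A = −r_B/(r_B+r_C) = −k₁/(k₁+k₂·C_A).
Integrating from C_{A0} to C_A: C_B = (2.20/1.17)·ln[(2.20+1.17·5.85)/(2.20+1.17·1.25)] = 1.880·ln(9.044/3.658) = 1.702 mol/L.
Y_B = C_B/C_{A0} = 1.702/5.85 = 0.291.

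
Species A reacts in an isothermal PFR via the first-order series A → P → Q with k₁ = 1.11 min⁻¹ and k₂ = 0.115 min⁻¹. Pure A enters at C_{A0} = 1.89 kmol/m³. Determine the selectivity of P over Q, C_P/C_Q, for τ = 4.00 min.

2.33

Solving the coupled first-order balances gives C_P(τ) = [k₁/(k₂−k₁)]·C_{A0}·(e^(−k₁τ) − e^(−k₂τ)).
e^(−k₁τ) = e^(−1.11×4.00) = e^(−4.440) = 0.01180; e^(−k₂τ) = e^(−0.4600) = 0.6313.
C_P = 1.11×1.89/(0.115−1.11) × (0.01180−0.6313) = (-2.108)×(-0.6195) = 1.306 kmol/m³.
C_A = C_{A0}e^(−k₁τ) = 0.02229 kmol/m³, so C_Q = C_{A0}−C_A−C_P = 0.5616 kmol/m³; C_P/C_Q = 2.33.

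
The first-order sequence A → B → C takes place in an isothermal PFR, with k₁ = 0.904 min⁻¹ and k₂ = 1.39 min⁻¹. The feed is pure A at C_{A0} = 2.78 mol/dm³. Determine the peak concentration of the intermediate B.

0.812 mol/dm³

Evaluating C_B at τ_opt = ln(k₂/k₁)/(k₂−k₁) gives C_{B,max}/C_{A0} = (k₁/k₂)^[k₂/(k₂−k₁)].
= (0.904/1.39)^(1.39/(1.39−0.904)) = (0.6504)^(2.860) = 0.2921.
C_{B,max} = 0.2921×2.78 = 0.812 mol/dm³.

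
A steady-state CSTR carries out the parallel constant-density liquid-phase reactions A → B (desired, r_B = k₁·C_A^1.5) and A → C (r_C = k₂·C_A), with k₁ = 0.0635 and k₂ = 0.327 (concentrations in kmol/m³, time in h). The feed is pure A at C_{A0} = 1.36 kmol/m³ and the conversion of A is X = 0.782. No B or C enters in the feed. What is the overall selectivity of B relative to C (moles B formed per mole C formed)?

0.106

Exit C_A = C_{A0}(1−X) = 1.36×0.218 = 0.2965 kmol/m³.
A CSTR operates uniformly at the exit composition, giving r_B = 0.01025 and r_C = 0.09695 (each k·C_A^n at C_A = 0.2965).
Overall selectivity = C_B/C_C = r_Bτ/(r_Cτ) = r_B/r_C = 0.106.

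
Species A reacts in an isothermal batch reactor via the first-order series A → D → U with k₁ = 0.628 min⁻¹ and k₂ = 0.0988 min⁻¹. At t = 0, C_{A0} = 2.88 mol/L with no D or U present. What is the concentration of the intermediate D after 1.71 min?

1.72 mol/L

Solving the coupled first-order balances gives C_D(t) = [k₁/(k₂−k₁)]·C_{A0}·(e^(−k₁t) − e^(−k₂t)).
e^(−k₁t) = e^(−0.628×1.71) = e^(−1.074) = 0.3417; e^(−k₂t) = e^(−0.1689) = 0.8446.
C_D = 0.628×2.88/(0.0988−0.628) × (0.3417−0.8446) = (-3.418)×(-0.5029) = 1.719 mol/L.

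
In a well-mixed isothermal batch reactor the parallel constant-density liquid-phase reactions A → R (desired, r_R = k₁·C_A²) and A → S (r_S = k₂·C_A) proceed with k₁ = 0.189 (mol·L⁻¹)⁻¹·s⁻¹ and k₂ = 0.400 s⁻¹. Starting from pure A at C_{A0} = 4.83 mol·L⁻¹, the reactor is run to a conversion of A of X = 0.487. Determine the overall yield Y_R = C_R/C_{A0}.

0.306

C_A = C_{A0}(1−X) = 2.478 mol·L⁻¹.
Along a PFR/batch, dC_S/dC_A = −r_S/(r_R+r_S) = −k₂/(k₂+k₁·C_A).
Integrating from C_{A0} to C_A: C_S = (0.400/0.189)·ln[(0.400+0.189·4.83)/(0.400+0.189·2.48)] = 2.116·ln(1.313/0.8683) = 0.8750 mol·L⁻¹.
Then C_R = (C_{A0}−C_A) − C_S = 2.352 − 0.8750 = 1.477 mol·L⁻¹.
Y_R = C_R/C_{A0} = 1.477/4.83 = 0.306.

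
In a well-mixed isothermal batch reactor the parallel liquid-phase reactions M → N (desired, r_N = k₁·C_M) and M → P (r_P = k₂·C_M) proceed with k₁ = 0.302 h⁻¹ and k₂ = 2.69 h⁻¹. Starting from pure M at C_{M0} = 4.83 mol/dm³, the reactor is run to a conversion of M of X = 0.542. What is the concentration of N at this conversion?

C_M = C_{M0}(1−X) = 2.212 mol/dm³.
Both paths are first order in M, so the instantaneous fraction to N is constant: dC_N/d(−C_M) = k₁/(k₁+k₂) = 0.1009.
C_N = 0.1009·(C_{M0}−C_M) = 0.1009×2.618 = 0.264 mol/dm³.

0.264 mol/dm³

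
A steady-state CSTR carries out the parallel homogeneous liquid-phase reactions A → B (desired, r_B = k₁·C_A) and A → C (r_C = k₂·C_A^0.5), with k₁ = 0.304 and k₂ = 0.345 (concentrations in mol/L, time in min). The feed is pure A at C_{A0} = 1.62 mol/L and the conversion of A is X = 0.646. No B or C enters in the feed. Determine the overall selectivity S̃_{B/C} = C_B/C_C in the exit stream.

Exit C_A = C_{A0}(1−X) = 1.62×0.354 = 0.5735 mol/L.
Rates in a CSTR are evaluated at the outlet concentration: r_B = 0.304×0.5735 = 0.1743, r_C = 0.345×0.5735^0.5 = 0.2613.
Overall selectivity = C_B/C_C = r_Bτ/(r_Cτ) = r_B/r_C = 0.667.

0.667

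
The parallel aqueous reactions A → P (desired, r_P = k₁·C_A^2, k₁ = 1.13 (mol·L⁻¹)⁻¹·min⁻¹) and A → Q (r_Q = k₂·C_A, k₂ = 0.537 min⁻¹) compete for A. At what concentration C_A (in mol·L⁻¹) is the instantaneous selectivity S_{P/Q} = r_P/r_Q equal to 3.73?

1.77 mol·L⁻¹

S_{P/Q} = (k₁/k₂)·C_A ⇒ C_A = S·k₂/k₁.
= 3.73×0.537/1.13 = 1.77 mol·L⁻¹.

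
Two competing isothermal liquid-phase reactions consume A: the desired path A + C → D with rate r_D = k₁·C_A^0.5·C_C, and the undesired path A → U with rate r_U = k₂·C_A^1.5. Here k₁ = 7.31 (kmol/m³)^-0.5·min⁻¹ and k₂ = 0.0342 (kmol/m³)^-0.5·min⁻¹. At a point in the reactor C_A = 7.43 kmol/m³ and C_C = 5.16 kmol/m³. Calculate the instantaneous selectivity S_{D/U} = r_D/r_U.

148

S_{D/U} = r_D/r_U = (k₁·C_A^0.5·C_C)/(k₂·C_A^1.5) = (k₁/k₂)·C_A⁻¹·C_C.
= (7.31×7.430^0.5×5.160) / (0.0342×7.430^1.5) = 102.8/0.6926 = 148.
The undesired path is higher order in A, so low C_A (CSTR or dilute feed) favours D.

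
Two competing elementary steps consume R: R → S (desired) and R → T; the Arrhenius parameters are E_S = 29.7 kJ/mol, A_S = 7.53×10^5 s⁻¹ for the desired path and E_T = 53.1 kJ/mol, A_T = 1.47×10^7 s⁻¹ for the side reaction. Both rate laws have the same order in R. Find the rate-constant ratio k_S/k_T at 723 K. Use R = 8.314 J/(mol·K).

Since both paths have the same order in R, the concentration cancels and S_{S/T} = k_S/k_T = (A_S/A_T)·exp[(E_T−E_S)/(RT)].
(E_T−E_S)/(RT) = (53.1−29.7)×10³/(8.314×723) = 23400/6011 = 3.893.
k_S/k_T = (7.53×10^5/1.47×10^7)·exp(3.893) = 0.05122 × 49.05 = 2.51.
Since E_S < E_T, lowering the temperature improves selectivity toward S.

2.51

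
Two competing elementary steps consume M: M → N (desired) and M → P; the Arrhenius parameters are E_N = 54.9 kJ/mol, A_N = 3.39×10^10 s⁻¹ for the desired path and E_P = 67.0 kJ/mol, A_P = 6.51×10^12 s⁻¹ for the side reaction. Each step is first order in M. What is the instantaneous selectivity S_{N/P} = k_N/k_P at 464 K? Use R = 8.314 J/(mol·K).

With equal orders, S_{N/P} = k_N/k_P = (A_N/A_P)·exp[(E_P−E_N)/(RT)].
(E_P−E_N)/(RT) = (67.0−54.9)×10³/(8.314×464) = 12100/3858 = 3.137.
k_N/k_P = (3.39×10^10/6.51×10^12)·exp(3.137) = 0.005207 × 23.03 = 0.120.

0.120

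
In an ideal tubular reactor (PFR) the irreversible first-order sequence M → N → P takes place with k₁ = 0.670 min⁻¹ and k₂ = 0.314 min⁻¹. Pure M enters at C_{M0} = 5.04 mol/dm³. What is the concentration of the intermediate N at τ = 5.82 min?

1.33 mol/dm³

The intermediate concentration in a first-order A→B→C sequence is C_N = k₁C_{M0}(e^(−k₁τ) − e^(−k₂τ))/(k₂−k₁).
e^(−k₁τ) = e^(−0.670×5.82) = e^(−3.899) = 0.02025; e^(−k₂τ) = e^(−1.827) = 0.1608.
C_N = 0.670×5.04/(0.314−0.670) × (0.02025−0.1608) = (-9.485)×(-0.1406) = 1.333 mol/dm³.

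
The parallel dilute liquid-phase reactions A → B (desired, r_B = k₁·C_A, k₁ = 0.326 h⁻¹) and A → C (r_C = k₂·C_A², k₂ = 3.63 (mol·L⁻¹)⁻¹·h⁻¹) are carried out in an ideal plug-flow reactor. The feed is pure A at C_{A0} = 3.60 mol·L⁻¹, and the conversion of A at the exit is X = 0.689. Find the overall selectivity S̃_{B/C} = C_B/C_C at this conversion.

C_A = C_{A0}(1−X) = 1.120 mol·L⁻¹.
Along a PFR/batch, dC_B/dC_A = −r_B/(r_B+r_C) = −k₁/(k₁+k₂·C_A).
Integrating from C_{A0} to C_A: C_B = (0.326/3.63)·ln[(0.326+3.63·3.60)/(0.326+3.63·1.12)] = 0.08981·ln(13.39/4.390) = 0.1002 mol·L⁻¹.
C_C = (C_{A0}−C_A)−C_B = 2.380 mol·L⁻¹; S̃_{B/C} = 0.1002/2.380 = 0.0421.

0.0421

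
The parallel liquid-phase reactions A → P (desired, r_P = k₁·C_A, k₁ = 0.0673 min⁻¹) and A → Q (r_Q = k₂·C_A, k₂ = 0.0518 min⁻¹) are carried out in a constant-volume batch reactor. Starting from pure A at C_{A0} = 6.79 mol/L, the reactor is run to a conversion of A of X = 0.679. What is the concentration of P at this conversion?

2.61 mol/L

C_A = C_{A0}(1−X) = 2.180 mol/L.
Both paths are first order in A, so the instantaneous fraction to P is constant: dC_P/d(−C_A) = k₁/(k₁+k₂) = 0.5651.
C_P = 0.5651·(C_{A0}−C_A) = 0.5651×4.610 = 2.61 mol/L.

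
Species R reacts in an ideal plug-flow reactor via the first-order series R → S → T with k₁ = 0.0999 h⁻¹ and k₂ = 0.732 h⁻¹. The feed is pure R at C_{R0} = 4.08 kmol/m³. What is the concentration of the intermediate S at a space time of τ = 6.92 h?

The intermediate concentration in a first-order A→B→C sequence is C_S = k₁C_{R0}(e^(−k₁τ) − e^(−k₂τ))/(k₂−k₁).
e^(−k₁τ) = e^(−0.0999×6.92) = e^(−0.6913) = 0.5009; e^(−k₂τ) = e^(−5.065) = 0.006311.
C_S = 0.0999×4.08/(0.732−0.0999) × (0.5009−0.006311) = 0.6448×0.4946 = 0.3189 kmol/m³.

0.319 kmol/m³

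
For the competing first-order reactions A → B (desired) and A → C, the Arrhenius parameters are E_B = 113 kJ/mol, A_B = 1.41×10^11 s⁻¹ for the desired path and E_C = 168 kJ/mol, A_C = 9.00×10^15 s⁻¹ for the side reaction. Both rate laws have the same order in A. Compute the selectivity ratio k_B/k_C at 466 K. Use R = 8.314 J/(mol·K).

Since both paths have the same order in A, the concentration cancels and S_{B/C} = k_B/k_C = (A_B/A_C)·exp[(E_C−E_B)/(RT)].
(E_C−E_B)/(RT) = (168−113)×10³/(8.314×466) = 55000/3874 = 14.20.
k_B/k_C = (1.41×10^11/9.00×10^15)·exp(14.20) = 1.567×10^-5 × 1.463×10^6 = 22.9.

22.9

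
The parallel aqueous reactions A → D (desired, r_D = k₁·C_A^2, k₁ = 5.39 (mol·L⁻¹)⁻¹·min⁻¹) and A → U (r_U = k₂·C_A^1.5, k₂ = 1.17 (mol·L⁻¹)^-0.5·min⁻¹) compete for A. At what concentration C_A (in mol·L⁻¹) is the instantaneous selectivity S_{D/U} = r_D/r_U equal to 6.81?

2.19 mol·L⁻¹

S_{D/U} = (k₁/k₂)·C_A^0.5 ⇒ C_A = (S·k₂/k₁)^(2).
= (6.81×1.17/5.39)^(2) = (1.478)^(2) = 2.19 mol·L⁻¹.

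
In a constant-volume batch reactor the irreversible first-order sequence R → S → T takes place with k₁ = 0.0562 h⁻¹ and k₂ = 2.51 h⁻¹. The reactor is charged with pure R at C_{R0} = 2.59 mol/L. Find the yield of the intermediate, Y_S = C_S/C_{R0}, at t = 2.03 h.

For first-order series with pure R initially, C_S(t) = k₁C_{R0}/(k₂−k₁)·(e^(−k₁t) − e^(−k₂t)).
e^(−k₁t) = e^(−0.0562×2.03) = e^(−0.1141) = 0.8922; e^(−k₂t) = e^(−5.095) = 0.006125.
C_S = 0.0562×2.59/(2.51−0.0562) × (0.8922−0.006125) = 0.05932×0.8861 = 0.05256 mol/L.
Y_S = C_S/C_{R0} = 0.05256/2.59 = 0.0203.

0.0203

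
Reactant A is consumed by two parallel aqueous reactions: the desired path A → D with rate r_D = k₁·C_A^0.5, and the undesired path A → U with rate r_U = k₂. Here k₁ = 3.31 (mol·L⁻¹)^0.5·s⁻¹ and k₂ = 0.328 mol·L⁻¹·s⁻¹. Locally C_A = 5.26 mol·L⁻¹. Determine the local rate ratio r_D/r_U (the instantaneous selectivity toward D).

S_{D/U} = r_D/r_U = (k₁·C_A^0.5)/(k₂) = (k₁/k₂)·C_A^0.5.
= (3.31×5.260^0.5) / (0.328) = 7.591/0.3280 = 23.1.
Since the desired path is higher order in A, keeping C_A high (PFR or concentrated feed) favours D.

23.1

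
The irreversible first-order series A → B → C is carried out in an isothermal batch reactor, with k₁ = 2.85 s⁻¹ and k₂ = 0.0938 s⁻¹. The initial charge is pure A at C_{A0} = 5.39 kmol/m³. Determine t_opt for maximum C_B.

For first-order series the maximum of C_B occurs at t_opt = ln(k₂/k₁)/(k₂−k₁).
= ln(0.0938/2.85)/(0.0938−2.85) = ln(0.03291)/-2.756 = -3.414/-2.756 = 1.24 s.

1.24 s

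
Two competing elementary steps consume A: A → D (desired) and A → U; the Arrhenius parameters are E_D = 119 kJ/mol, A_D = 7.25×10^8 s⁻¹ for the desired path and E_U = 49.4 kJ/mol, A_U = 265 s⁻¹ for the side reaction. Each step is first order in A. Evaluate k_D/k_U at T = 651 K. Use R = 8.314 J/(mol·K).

7.12

k_D/k_U = (A_D/A_U)·exp[−(E_D−E_U)/(RT)] = (A_D/A_U)·exp[(E_U−E_D)/(RT)].
(E_U−E_D)/(RT) = (49.4−119)×10³/(8.314×651) = -69600/5412 = -12.86.
k_D/k_U = (7.25×10^8/265)·exp(-12.86) = 2.736×10^6 × 2.602×10^-6 = 7.12.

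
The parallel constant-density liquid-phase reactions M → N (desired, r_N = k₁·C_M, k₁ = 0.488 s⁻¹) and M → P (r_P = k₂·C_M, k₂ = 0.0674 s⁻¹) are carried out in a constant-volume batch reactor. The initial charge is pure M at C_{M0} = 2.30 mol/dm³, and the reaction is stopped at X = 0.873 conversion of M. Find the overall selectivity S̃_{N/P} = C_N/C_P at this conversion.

C_M = C_{M0}(1−X) = 0.2921 mol/dm³.
Both paths are first order in M, so the instantaneous fraction to N is constant: dC_N/d(−C_M) = k₁/(k₁+k₂) = 0.8786.
C_N = 0.8786·(C_{M0}−C_M) = 0.8786×2.008 = 1.76 mol/dm³.
C_P = (C_{M0}−C_M)−C_N = 0.2437 mol/dm³; S̃_{N/P} = 1.764/0.2437 = 7.24.

7.24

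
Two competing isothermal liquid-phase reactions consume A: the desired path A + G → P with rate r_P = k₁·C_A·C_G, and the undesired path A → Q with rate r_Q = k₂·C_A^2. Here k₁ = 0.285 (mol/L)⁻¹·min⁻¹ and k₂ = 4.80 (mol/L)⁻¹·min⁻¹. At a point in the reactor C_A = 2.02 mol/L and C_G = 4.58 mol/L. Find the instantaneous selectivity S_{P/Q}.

S_{P/Q} = r_P/r_Q = (k₁·C_A·C_G)/(k₂·C_A^2) = (k₁/k₂)·C_A⁻¹·C_G.
= (0.285×2.020×4.580) / (4.80×2.020^2) = 2.637/19.59 = 0.135.
The undesired path is higher order in A, so low C_A (CSTR or dilute feed) favours P.

0.135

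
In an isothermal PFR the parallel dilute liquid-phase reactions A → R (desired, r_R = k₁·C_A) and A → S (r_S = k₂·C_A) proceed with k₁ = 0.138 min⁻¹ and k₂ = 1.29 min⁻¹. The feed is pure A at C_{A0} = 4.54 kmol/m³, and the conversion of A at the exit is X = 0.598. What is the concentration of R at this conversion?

0.262 kmol/m³

C_A = C_{A0}(1−X) = 1.825 kmol/m³.
Both paths are first order in A, so the instantaneous fraction to R is constant: dC_R/d(−C_A) = k₁/(k₁+k₂) = 0.09664.
C_R = 0.09664·(C_{A0}−C_A) = 0.09664×2.715 = 0.262 kmol/m³.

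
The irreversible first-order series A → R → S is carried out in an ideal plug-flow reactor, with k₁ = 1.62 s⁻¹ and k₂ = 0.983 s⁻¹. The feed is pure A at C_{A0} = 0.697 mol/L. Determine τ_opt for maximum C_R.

Setting dC_R/dτ = 0 gives τ_opt = ln(k₂/k₁)/(k₂−k₁).
= ln(0.983/1.62)/(0.983−1.62) = ln(0.6068)/-0.6370 = -0.4996/-0.6370 = 0.784 s.

0.784 s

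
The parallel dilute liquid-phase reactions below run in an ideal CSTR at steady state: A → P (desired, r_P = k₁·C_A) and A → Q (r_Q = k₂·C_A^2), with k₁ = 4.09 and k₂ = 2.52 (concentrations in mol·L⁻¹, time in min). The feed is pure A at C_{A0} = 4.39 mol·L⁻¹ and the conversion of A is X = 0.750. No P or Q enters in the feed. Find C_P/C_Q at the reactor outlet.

1.48

Exit C_A = C_{A0}(1−X) = 4.39×0.250 = 1.097 mol·L⁻¹.
In a CSTR the entire volume is at exit conditions, so r_P = 4.09×1.097 = 4.489 and r_Q = 2.52×1.097^2 = 3.035.
Overall selectivity = C_P/C_Q = r_Pτ/(r_Qτ) = r_P/r_Q = 1.48.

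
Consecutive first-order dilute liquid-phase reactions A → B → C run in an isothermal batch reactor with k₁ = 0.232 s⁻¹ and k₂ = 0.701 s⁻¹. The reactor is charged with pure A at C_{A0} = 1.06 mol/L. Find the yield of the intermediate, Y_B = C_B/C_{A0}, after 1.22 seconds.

0.162

Solving the coupled first-order balances gives C_B(t) = [k₁/(k₂−k₁)]·C_{A0}·(e^(−k₁t) − e^(−k₂t)).
e^(−k₁t) = e^(−0.232×1.22) = e^(−0.2830) = 0.7535; e^(−k₂t) = e^(−0.8552) = 0.4252.
C_B = 0.232×1.06/(0.701−0.232) × (0.7535−0.4252) = 0.5243×0.3283 = 0.1721 mol/L.
Y_B = C_B/C_{A0} = 0.1721/1.06 = 0.162.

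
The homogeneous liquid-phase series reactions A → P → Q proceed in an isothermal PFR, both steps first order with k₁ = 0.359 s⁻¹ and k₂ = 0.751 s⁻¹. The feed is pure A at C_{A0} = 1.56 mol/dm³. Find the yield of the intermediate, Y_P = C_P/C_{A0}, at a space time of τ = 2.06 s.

The intermediate concentration in a first-order A→B→C sequence is C_P = k₁C_{A0}(e^(−k₁τ) − e^(−k₂τ))/(k₂−k₁).
e^(−k₁τ) = e^(−0.359×2.06) = e^(−0.7395) = 0.4773; e^(−k₂τ) = e^(−1.547) = 0.2129.
C_P = 0.359×1.56/(0.751−0.359) × (0.4773−0.2129) = 1.429×0.2645 = 0.3778 mol/dm³.
Y_P = C_P/C_{A0} = 0.3778/1.56 = 0.242.

0.242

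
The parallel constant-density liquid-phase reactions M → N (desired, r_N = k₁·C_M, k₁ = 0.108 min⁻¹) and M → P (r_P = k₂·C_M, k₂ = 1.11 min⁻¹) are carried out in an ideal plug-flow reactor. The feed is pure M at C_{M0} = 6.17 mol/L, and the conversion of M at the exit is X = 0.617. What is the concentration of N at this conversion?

C_M = C_{M0}(1−X) = 2.363 mol/L.
Both paths are first order in M, so the instantaneous fraction to N is constant: dC_N/d(−C_M) = k₁/(k₁+k₂) = 0.08867.
C_N = 0.08867·(C_{M0}−C_M) = 0.08867×3.807 = 0.338 mol/L.

0.338 mol/L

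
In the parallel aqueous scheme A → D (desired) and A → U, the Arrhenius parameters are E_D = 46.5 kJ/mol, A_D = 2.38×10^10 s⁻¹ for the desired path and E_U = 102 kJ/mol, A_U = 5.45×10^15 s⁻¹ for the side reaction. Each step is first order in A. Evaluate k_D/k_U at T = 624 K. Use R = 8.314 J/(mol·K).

0.193

k_D/k_U = (A_D/A_U)·exp[−(E_D−E_U)/(RT)] = (A_D/A_U)·exp[(E_U−E_D)/(RT)].
(E_U−E_D)/(RT) = (102−46.5)×10³/(8.314×624) = 55500/5188 = 10.70.
k_D/k_U = (2.38×10^10/5.45×10^15)·exp(10.70) = 4.367×10^-6 × 44263 = 0.193.
Since E_D < E_U, lowering the temperature improves selectivity toward D.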